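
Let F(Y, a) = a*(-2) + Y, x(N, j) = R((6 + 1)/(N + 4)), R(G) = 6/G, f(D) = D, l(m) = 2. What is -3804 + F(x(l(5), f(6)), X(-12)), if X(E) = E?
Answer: -26424/7 ≈ -3774.9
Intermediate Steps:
x(N, j) = 24/7 + 6*N/7 (x(N, j) = 6/(((6 + 1)/(N + 4))) = 6/((7/(4 + N))) = 6*(4/7 + N/7) = 24/7 + 6*N/7)
F(Y, a) = Y - 2*a (F(Y, a) = -2*a + Y = Y - 2*a)
-3804 + F(x(l(5), f(6)), X(-12)) = -3804 + ((24/7 + (6/7)*2) - 2*(-12)) = -3804 + ((24/7 + 12/7) + 24) = -3804 + (36/7 + 24) = -3804 + 204/7 = -26424/7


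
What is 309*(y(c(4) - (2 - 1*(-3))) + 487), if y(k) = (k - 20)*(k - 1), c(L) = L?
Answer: 163461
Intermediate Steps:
y(k) = (-1 + k)*(-20 + k) (y(k) = (-20 + k)*(-1 + k) = (-1 + k)*(-20 + k))
309*(y(c(4) - (2 - 1*(-3))) + 487) = 309*((20 + (4 - (2 - 1*(-3)))² - 21*(4 - (2 - 1*(-3)))) + 487) = 309*((20 + (4 - (2 + 3))² - 21*(4 - (2 + 3))) + 487) = 309*((20 + (4 - 1*5)² - 21*(4 - 1*5)) + 487) = 309*((20 + (4 - 5)² - 21*(4 - 5)) + 487) = 309*((20 + (-1)² - 21*(-1)) + 487) = 309*((20 + 1 + 21) + 487) = 309*(42 + 487) = 309*529 = 163461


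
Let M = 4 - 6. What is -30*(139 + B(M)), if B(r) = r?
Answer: -4110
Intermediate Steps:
M = -2
-30*(139 + B(M)) = -30*(139 - 2) = -30*137 = -4110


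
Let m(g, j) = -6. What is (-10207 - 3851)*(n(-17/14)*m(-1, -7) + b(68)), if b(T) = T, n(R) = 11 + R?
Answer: -913770/7 ≈ -1.3054e+5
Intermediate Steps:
(-10207 - 3851)*(n(-17/14)*m(-1, -7) + b(68)) = (-10207 - 3851)*((11 - 17/14)*(-6) + 68) = -14058*((11 - 17*1/14)*(-6) + 68) = -14058*((11 - 17/14)*(-6) + 68) = -14058*((137/14)*(-6) + 68) = -14058*(-411/7 + 68) = -14058*65/7 = -913770/7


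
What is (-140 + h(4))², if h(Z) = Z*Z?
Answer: 15376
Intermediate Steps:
h(Z) = Z²
(-140 + h(4))² = (-140 + 4²)² = (-140 + 16)² = (-124)² = 15376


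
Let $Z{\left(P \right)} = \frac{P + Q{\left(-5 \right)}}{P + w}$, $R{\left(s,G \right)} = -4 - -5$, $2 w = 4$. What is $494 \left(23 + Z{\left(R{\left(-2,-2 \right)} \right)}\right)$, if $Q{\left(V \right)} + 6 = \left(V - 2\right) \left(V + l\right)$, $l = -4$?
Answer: $\frac{62738}{3} \approx 20913.0$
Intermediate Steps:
$Q{\left(V \right)} = -6 + \left(-4 + V\right) \left(-2 + V\right)$ ($Q{\left(V \right)} = -6 + \left(V - 2\right) \left(V - 4\right) = -6 + \left(-2 + V\right) \left(-4 + V\right) = -6 + \left(-4 + V\right) \left(-2 + V\right)$)
$w = 2$ ($w = \frac{1}{2} \cdot 4 = 2$)
$R{\left(s,G \right)} = 1$ ($R{\left(s,G \right)} = -4 + 5 = 1$)
$Z{\left(P \right)} = \frac{57 + P}{2 + P}$ ($Z{\left(P \right)} = \frac{P + \left(2 + \left(-5\right)^{2} - -30\right)}{P + 2} = \frac{P + \left(2 + 25 + 30\right)}{2 + P} = \frac{P + 57}{2 + P} = \frac{57 + P}{2 + P}$)
$494 \left(23 + Z{\left(R{\left(-2,-2 \right)} \right)}\right) = 494 \left(23 + \frac{57 + 1}{2 + 1}\right) = 494 \left(23 + \frac{1}{3} \cdot 58\right) = 494 \left(23 + \frac{58}{3}\right) = 494 \cdot \frac{127}{3} = \frac{62738}{3}$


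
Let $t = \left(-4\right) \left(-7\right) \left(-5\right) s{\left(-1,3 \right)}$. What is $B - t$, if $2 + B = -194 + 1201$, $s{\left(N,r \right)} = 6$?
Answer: $1845$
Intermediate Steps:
$t = -840$ ($t = \left(-4\right) \left(-7\right) \left(-5\right) 6 = 28 \left(-5\right) 6 = \left(-140\right) 6 = -840$)
$B = 1005$ ($B = -2 + \left(-194 + 1201\right) = -2 + 1007 = 1005$)
$B - t = 1005 - -840 = 1005 + 840 = 1845$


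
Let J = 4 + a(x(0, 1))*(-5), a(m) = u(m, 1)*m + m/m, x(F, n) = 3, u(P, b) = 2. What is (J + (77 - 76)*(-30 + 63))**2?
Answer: 4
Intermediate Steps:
a(m) = 1 + 2*m (a(m) = 2*m + m/m = 2*m + 1 = 1 + 2*m)
J = -31 (J = 4 + (1 + 2*3)*(-5) = 4 + (1 + 6)*(-5) = 4 + 7*(-5) = 4 - 35 = -31)
(J + (77 - 76)*(-30 + 63))**2 = (-31 + (77 - 76)*(-30 + 63))**2 = (-31 + 1*33)**2 = (-31 + 33)**2 = 2**2 = 4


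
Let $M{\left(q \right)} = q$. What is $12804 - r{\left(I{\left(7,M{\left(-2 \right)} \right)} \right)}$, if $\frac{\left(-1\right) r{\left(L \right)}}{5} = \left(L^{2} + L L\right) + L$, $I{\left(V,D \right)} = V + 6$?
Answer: $14559$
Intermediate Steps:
$I{\left(V,D \right)} = 6 + V$
$r{\left(L \right)} = - 10 L^{2} - 5 L$ ($r{\left(L \right)} = - 5 \left(\left(L^{2} + L L\right) + L\right) = - 5 \left(\left(L^{2} + L^{2}\right) + L\right) = - 5 \left(2 L^{2} + L\right) = - 5 \left(L + 2 L^{2}\right) = - 10 L^{2} - 5 L$)
$12804 - r{\left(I{\left(7,M{\left(-2 \right)} \right)} \right)} = 12804 - - 5 \left(6 + 7\right) \left(1 + 2 \left(6 + 7\right)\right) = 12804 - \left(-5\right) 13 \left(1 + 2 \cdot 13\right) = 12804 - \left(-5\right) 13 \left(1 + 26\right) = 12804 - \left(-5\right) 13 \cdot 27 = 12804 - -1755 = 12804 + 1755 = 14559$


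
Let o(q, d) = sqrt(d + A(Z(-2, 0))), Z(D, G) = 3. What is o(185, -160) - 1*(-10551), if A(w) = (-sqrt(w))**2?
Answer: 10551 + I*sqrt(157) ≈ 10551.0 + 12.53*I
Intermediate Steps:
A(w) = w
o(q, d) = sqrt(3 + d) (o(q, d) = sqrt(d + 3) = sqrt(3 + d))
o(185, -160) - 1*(-10551) = sqrt(3 - 160) - 1*(-10551) = sqrt(-157) + 10551 = I*sqrt(157) + 10551 = 10551 + I*sqrt(157)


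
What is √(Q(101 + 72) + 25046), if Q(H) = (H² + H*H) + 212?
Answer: 2*√21279 ≈ 291.75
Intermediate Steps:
Q(H) = 212 + 2*H² (Q(H) = (H² + H²) + 212 = 2*H² + 212 = 212 + 2*H²)
√(Q(101 + 72) + 25046) = √((212 + 2*(101 + 72)²) + 25046) = √((212 + 2*173²) + 25046) = √((212 + 2*29929) + 25046) = √((212 + 59858) + 25046) = √(60070 + 25046) = √85116 = 2*√21279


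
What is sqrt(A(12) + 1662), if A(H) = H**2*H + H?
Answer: 9*sqrt(42) ≈ 58.327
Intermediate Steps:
A(H) = H + H**3 (A(H) = H**3 + H = H + H**3)
sqrt(A(12) + 1662) = sqrt((12 + 12**3) + 1662) = sqrt((12 + 1728) + 1662) = sqrt(1740 + 1662) = sqrt(3402) = 9*sqrt(42)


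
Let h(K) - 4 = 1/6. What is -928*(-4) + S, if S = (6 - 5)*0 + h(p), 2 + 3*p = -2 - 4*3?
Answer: 22297/6 ≈ 3716.2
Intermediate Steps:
p = -16/3 (p = -2/3 + (-2 - 4*3)/3 = -2/3 + (-2 - 12)/3 = -2/3 + (1/3)*(-14) = -2/3 - 14/3 = -16/3 ≈ -5.3333)
h(K) = 25/6 (h(K) = 4 + 1/6 = 25/6)
S = 25/6 (S = (6 - 5)*0 + 25/6 = 1*0 + 25/6 = 0 + 25/6 = 25/6 ≈ 4.1667)
-928*(-4) + S = -928*(-4) + 25/6 = -29*(-128) + 25/6 = 3712 + 25/6 = 22297/6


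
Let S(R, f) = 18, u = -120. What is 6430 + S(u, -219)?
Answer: 6448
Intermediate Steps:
6430 + S(u, -219) = 6430 + 18 = 6448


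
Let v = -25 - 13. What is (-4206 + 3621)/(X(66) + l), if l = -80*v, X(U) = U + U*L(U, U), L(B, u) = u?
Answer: -45/574 ≈ -0.078397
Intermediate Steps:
v = -38
X(U) = U + U² (X(U) = U + U*U = U + U²)
l = 3040 (l = -80*(-38) = 3040)
(-4206 + 3621)/(X(66) + l) = (-4206 + 3621)/(66*(1 + 66) + 3040) = -585/(66*67 + 3040) = -585/(4422 + 3040) = -585/7462 = -585*1/7462 = -45/574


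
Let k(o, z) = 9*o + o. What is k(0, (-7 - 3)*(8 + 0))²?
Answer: 0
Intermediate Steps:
k(o, z) = 10*o
k(0, (-7 - 3)*(8 + 0))² = (10*0)² = 0² = 0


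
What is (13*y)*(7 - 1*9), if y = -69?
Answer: 1794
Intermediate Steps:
(13*y)*(7 - 1*9) = (13*(-69))*(7 - 1*9) = -897*(7 - 9) = -897*(-2) = 1794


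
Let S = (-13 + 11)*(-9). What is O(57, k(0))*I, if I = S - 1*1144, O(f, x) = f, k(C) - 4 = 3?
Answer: -64182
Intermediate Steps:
S = 18 (S = -2*(-9) = 18)
k(C) = 7 (k(C) = 4 + 3 = 7)
I = -1126 (I = 18 - 1*1144 = 18 - 1144 = -1126)
O(57, k(0))*I = 57*(-1126) = -64182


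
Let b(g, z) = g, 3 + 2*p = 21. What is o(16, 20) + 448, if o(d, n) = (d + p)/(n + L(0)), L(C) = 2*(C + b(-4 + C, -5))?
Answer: 5401/12 ≈ 450.08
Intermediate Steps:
p = 9 (p = -3/2 + (½)*21 = -3/2 + 21/2 = 9)
L(C) = -8 + 4*C (L(C) = 2*(C + (-4 + C)) = 2*(-4 + 2*C) = -8 + 4*C)
o(d, n) = (9 + d)/(-8 + n) (o(d, n) = (d + 9)/(n + (-8 + 4*0)) = (9 + d)/(n + (-8 + 0)) = (9 + d)/(n - 8) = (9 + d)/(-8 + n))
o(16, 20) + 448 = (9 + 16)/(-8 + 20) + 448 = 25/12 + 448 = 5401/12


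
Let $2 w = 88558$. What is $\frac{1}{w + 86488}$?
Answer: $\frac{1}{130767} \approx 7.6472 \cdot 10^{-6}$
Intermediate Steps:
$w = 44279$ ($w = \frac{1}{2} \cdot 88558 = 44279$)
$\frac{1}{w + 86488} = \frac{1}{44279 + 86488} = \frac{1}{130767}$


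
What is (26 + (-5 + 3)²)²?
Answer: 900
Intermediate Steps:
(26 + (-5 + 3)²)² = (26 + (-2)²)² = (26 + 4)² = 30² = 900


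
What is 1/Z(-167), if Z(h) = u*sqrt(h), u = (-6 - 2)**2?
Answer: -I*sqrt(167)/10688 ≈ -0.0012091*I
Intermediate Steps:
u = 64 (u = (-8)**2 = 64)
Z(h) = 64*sqrt(h)
1/Z(-167) = 1/(64*sqrt(-167)) = 1/(64*(I*sqrt(167))) = 1/(64*I*sqrt(167)) = -I*sqrt(167)/10688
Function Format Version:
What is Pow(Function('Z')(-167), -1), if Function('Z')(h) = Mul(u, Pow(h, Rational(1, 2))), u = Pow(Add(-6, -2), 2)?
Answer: Mul(Rational(-1, 10688), I, Pow(167, Rational(1, 2))) ≈ Mul(-0.0012091, I)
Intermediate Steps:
u = 64 (u = Pow(-8, 2) = 64)
Function('Z')(h) = Mul(64, Pow(h, Rational(1, 2)))
Pow(Function('Z')(-167), -1) = Pow(Mul(64, Pow(-167, Rational(1, 2))), -1) = Pow(Mul(64, Mul(I, Pow(167, Rational(1, 2)))), -1) = Pow(Mul(64, I, Pow(167, Rational(1, 2))), -1) = Mul(Rational(-1, 10688), I, Pow(167, Rational(1, 2)))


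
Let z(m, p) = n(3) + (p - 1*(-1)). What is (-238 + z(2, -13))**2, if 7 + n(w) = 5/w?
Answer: 586756/9 ≈ 65195.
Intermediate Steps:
n(w) = -7 + 5/w
z(m, p) = -13/3 + p (z(m, p) = (-7 + 5/3) + (p - 1*(-1)) = (-7 + 5*(1/3)) + (p + 1) = (-7 + 5/3) + (1 + p) = -16/3 + (1 + p) = -13/3 + p)
(-238 + z(2, -13))**2 = (-238 + (-13/3 - 13))**2 = (-238 - 52/3)**2 = (-766/3)**2 = 586756/9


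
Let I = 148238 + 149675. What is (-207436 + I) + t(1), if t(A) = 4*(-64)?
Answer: 90221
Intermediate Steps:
t(A) = -256
I = 297913
(-207436 + I) + t(1) = (-207436 + 297913) - 256 = 90477 - 256 = 90221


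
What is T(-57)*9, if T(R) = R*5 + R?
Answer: -3078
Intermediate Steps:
T(R) = 6*R (T(R) = 5*R + R = 6*R)
T(-57)*9 = (6*(-57))*9 = -342*9 = -3078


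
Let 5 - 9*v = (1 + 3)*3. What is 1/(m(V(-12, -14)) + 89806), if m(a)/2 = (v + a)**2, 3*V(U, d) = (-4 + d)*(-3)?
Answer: 81/7322336 ≈ 1.1062e-5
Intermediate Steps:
V(U, d) = 4 - d (V(U, d) = ((-4 + d)*(-3))/3 = (12 - 3*d)/3 = 4 - d)
v = -7/9 (v = 5/9 - (1 + 3)*3/9 = 5/9 - 4*3/9 = 5/9 - 1/9*12 = 5/9 - 4/3 = -7/9 ≈ -0.77778)
m(a) = 2*(-7/9 + a)**2
1/(m(V(-12, -14)) + 89806) = 1/(2*(-7 + 9*(4 - 1*(-14)))**2/81 + 89806) = 1/(2*(-7 + 9*(4 + 14))**2/81 + 89806) = 1/(2*(-7 + 9*18)**2/81 + 89806) = 1/(2*(-7 + 162)**2/81 + 89806) = 1/((2/81)*155**2 + 89806) = 1/((2/81)*24025 + 89806) = 1/(48050/81 + 89806) = 1/(7322336/81) = 81/7322336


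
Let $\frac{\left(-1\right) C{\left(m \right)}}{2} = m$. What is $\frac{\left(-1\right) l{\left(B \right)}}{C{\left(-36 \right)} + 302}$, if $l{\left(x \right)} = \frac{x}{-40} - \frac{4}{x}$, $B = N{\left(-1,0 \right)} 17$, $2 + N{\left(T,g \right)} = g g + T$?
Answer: $- \frac{251}{69360} \approx -0.0036188$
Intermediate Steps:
$C{\left(m \right)} = - 2 m$
$N{\left(T,g \right)} = -2 + T + g^{2}$ ($N{\left(T,g \right)} = -2 + \left(g g + T\right) = -2 + \left(g^{2} + T\right) = -2 + \left(T + g^{2}\right) = -2 + T + g^{2}$)
$B = -51$ ($B = \left(-2 - 1 + 0^{2}\right) 17 = \left(-2 - 1 + 0\right) 17 = \left(-3\right) 17 = -51$)
$l{\left(x \right)} = - \frac{4}{x} - \frac{x}{40}$ ($l{\left(x \right)} = x \left(- \frac{1}{40}\right) - \frac{4}{x} = - \frac{x}{40} - \frac{4}{x} = - \frac{4}{x} - \frac{x}{40}$)
$\frac{\left(-1\right) l{\left(B \right)}}{C{\left(-36 \right)} + 302} = \frac{\left(-1\right) \left(- \frac{4}{-51} - - \frac{51}{40}\right)}{\left(-2\right) \left(-36\right) + 302} = \frac{\left(-1\right) \left(\left(-4\right) \left(- \frac{1}{51}\right) + \frac{51}{40}\right)}{72 + 302} = \frac{\left(-1\right) \left(\frac{4}{51} + \frac{51}{40}\right)}{374} = \left(-1\right) \frac{2761}{2040} \cdot \frac{1}{374} = \left(- \frac{2761}{2040}\right) \frac{1}{374} = - \frac{251}{69360}$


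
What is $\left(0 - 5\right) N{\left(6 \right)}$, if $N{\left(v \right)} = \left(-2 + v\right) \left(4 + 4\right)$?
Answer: $-160$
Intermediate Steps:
$N{\left(v \right)} = -16 + 8 v$ ($N{\left(v \right)} = \left(-2 + v\right) 8 = -16 + 8 v$)
$\left(0 - 5\right) N{\left(6 \right)} = \left(0 - 5\right) \left(-16 + 8 \cdot 6\right) = - 5 \left(-16 + 48\right) = \left(-5\right) 32 = -160$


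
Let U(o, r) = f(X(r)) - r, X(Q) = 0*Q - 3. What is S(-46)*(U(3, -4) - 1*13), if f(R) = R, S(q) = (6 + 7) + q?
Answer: 396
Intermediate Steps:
X(Q) = -3 (X(Q) = 0 - 3 = -3)
S(q) = 13 + q
U(o, r) = -3 - r
S(-46)*(U(3, -4) - 1*13) = (13 - 46)*((-3 - 1*(-4)) - 1*13) = -33*((-3 + 4) - 13) = -33*(1 - 13) = -33*(-12) = 396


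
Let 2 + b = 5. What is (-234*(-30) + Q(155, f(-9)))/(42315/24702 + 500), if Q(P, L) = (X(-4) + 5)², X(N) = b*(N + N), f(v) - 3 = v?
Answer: 5525014/375555 ≈ 14.712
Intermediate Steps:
b = 3 (b = -2 + 5 = 3)
f(v) = 3 + v
X(N) = 6*N (X(N) = 3*(N + N) = 3*(2*N) = 6*N)
Q(P, L) = 361 (Q(P, L) = (6*(-4) + 5)² = (-24 + 5)² = (-19)² = 361)
(-234*(-30) + Q(155, f(-9)))/(42315/24702 + 500) = (-234*(-30) + 361)/(42315/24702 + 500) = (7020 + 361)/(42315*(1/24702) + 500) = 7381/(14105/8234 + 500) = 7381/(4131105/8234) = 7381*(8234/4131105) = 5525014/375555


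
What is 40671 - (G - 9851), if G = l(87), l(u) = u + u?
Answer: 50348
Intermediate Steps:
l(u) = 2*u
G = 174 (G = 2*87 = 174)
40671 - (G - 9851) = 40671 - (174 - 9851) = 40671 - 1*(-9677) = 40671 + 9677 = 50348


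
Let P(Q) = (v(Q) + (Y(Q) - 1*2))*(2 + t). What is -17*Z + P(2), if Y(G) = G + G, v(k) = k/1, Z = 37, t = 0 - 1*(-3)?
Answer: -609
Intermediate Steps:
t = 3 (t = 0 + 3 = 3)
v(k) = k (v(k) = k*1 = k)
Y(G) = 2*G
P(Q) = -10 + 15*Q (P(Q) = (Q + (2*Q - 1*2))*(2 + 3) = (Q + (2*Q - 2))*5 = (Q + (-2 + 2*Q))*5 = (-2 + 3*Q)*5 = -10 + 15*Q)
-17*Z + P(2) = -17*37 + (-10 + 15*2) = -629 + (-10 + 30) = -629 + 20 = -609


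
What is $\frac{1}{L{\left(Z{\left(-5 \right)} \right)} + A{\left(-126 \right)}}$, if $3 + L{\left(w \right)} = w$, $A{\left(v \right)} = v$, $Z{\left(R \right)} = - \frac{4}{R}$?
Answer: $- \frac{5}{641} \approx -0.0078003$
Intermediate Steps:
$L{\left(w \right)} = -3 + w$
$\frac{1}{L{\left(Z{\left(-5 \right)} \right)} + A{\left(-126 \right)}} = \frac{1}{\left(-3 - \frac{4}{-5}\right) - 126} = \frac{1}{\left(-3 - - \frac{4}{5}\right) - 126} = \frac{1}{\left(-3 + \frac{4}{5}\right) - 126} = \frac{1}{- \frac{11}{5} - 126} = \frac{1}{- \frac{641}{5}} = - \frac{5}{641}$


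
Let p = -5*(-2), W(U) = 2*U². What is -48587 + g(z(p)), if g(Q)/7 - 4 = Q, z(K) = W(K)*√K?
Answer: -48559 + 1400*√10 ≈ -44132.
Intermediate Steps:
p = 10
z(K) = 2*K^(5/2) (z(K) = (2*K²)*√K = 2*K^(5/2))
g(Q) = 28 + 7*Q
-48587 + g(z(p)) = -48587 + (28 + 7*(2*10^(5/2))) = -48587 + (28 + 7*(2*(100*√10))) = -48587 + (28 + 7*(200*√10)) = -48587 + (28 + 1400*√10) = -48559 + 1400*√10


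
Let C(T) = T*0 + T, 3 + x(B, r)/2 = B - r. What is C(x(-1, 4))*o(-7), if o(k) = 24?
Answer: -384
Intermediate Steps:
x(B, r) = -6 - 2*r + 2*B (x(B, r) = -6 + 2*(B - r) = -6 + (-2*r + 2*B) = -6 - 2*r + 2*B)
C(T) = T (C(T) = 0 + T = T)
C(x(-1, 4))*o(-7) = (-6 - 2*4 + 2*(-1))*24 = (-6 - 8 - 2)*24 = -16*24 = -384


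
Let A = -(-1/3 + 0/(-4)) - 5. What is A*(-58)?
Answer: 812/3 ≈ 270.67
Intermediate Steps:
A = -14/3 (A = -(-1*1/3 + 0*(-1/4)) - 5 = -(-1/3 + 0) - 5 = -1*(-1/3) - 5 = 1/3 - 5 = -14/3 ≈ -4.6667)
A*(-58) = -14/3*(-58) = 812/3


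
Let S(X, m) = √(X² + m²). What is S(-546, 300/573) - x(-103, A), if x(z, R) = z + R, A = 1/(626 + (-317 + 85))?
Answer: 40581/394 + 34*√9407941/191 ≈ 649.00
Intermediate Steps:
A = 1/394 (A = 1/(626 - 232) = 1/394 ≈ 0.0025381)
x(z, R) = R + z
S(-546, 300/573) - x(-103, A) = √((-546)² + (300/573)²) - (1/394 - 103) = √(298116 + (300*(1/573))²) - 1*(-40581/394) = √(298116 + (100/191)²) + 40581/394 = √(298116 + 10000/36481) + 40581/394 = √(10875579796/36481) + 40581/394 = 34*√9407941/191 + 40581/394 = 40581/394 + 34*√9407941/191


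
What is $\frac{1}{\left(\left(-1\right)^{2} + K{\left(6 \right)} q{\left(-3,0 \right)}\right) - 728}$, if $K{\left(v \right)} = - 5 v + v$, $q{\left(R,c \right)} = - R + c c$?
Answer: $- \frac{1}{799} \approx -0.0012516$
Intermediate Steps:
$q{\left(R,c \right)} = c^{2} - R$ ($q{\left(R,c \right)} = - R + c^{2} = c^{2} - R$)
$K{\left(v \right)} = - 4 v$
$\frac{1}{\left(\left(-1\right)^{2} + K{\left(6 \right)} q{\left(-3,0 \right)}\right) - 728} = \frac{1}{\left(\left(-1\right)^{2} + \left(-4\right) 6 \left(0^{2} - -3\right)\right) - 728} = \frac{1}{\left(1 - 24 \left(0 + 3\right)\right) - 728} = \frac{1}{\left(1 - 72\right) - 728} = \frac{1}{-71 - 728} = \frac{1}{-799} = - \frac{1}{799}$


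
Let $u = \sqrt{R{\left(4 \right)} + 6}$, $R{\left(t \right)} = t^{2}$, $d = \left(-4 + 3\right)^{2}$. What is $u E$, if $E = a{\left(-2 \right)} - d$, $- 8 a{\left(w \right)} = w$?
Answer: $- \frac{3 \sqrt{22}}{4} \approx -3.5178$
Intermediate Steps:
$a{\left(w \right)} = - \frac{w}{8}$
$d = 1$ ($d = \left(-1\right)^{2} = 1$)
$E = - \frac{3}{4}$ ($E = \left(- \frac{1}{8}\right) \left(-2\right) - 1 = \frac{1}{4} - 1 = - \frac{3}{4} \approx -0.75$)
$u = \sqrt{22}$ ($u = \sqrt{4^{2} + 6} = \sqrt{16 + 6} = \sqrt{22} \approx 4.6904$)
$u E = \sqrt{22} \left(- \frac{3}{4}\right) = - \frac{3 \sqrt{22}}{4}$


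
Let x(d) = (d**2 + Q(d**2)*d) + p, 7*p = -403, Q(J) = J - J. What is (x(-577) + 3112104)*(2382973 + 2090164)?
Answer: 107868929375436/7 ≈ 1.5410e+13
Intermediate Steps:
Q(J) = 0
p = -403/7 (p = (1/7)*(-403) = -403/7 ≈ -57.571)
x(d) = -403/7 + d**2 (x(d) = (d**2 + 0*d) - 403/7 = (d**2 + 0) - 403/7 = d**2 - 403/7 = -403/7 + d**2)
(x(-577) + 3112104)*(2382973 + 2090164) = ((-403/7 + (-577)**2) + 3112104)*(2382973 + 2090164) = ((-403/7 + 332929) + 3112104)*4473137 = (2330100/7 + 3112104)*4473137 = (24114828/7)*4473137 = 107868929375436/7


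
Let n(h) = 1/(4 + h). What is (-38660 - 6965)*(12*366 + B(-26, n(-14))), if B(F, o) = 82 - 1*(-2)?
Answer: -204217500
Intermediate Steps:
B(F, o) = 84 (B(F, o) = 82 + 2 = 84)
(-38660 - 6965)*(12*366 + B(-26, n(-14))) = (-38660 - 6965)*(12*366 + 84) = -45625*(4392 + 84) = -45625*4476 = -204217500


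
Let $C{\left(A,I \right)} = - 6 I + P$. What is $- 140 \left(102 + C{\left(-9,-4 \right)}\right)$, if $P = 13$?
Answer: $-19460$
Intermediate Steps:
$C{\left(A,I \right)} = 13 - 6 I$ ($C{\left(A,I \right)} = - 6 I + 13 = 13 - 6 I$)
$- 140 \left(102 + C{\left(-9,-4 \right)}\right) = - 140 \left(102 + \left(13 - -24\right)\right) = - 140 \left(102 + \left(13 + 24\right)\right) = - 140 \left(102 + 37\right) = \left(-140\right) 139 = -19460$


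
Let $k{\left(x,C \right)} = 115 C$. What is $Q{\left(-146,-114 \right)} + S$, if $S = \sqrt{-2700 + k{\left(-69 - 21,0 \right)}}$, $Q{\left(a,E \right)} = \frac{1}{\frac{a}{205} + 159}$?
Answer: $\frac{205}{32449} + 30 i \sqrt{3} \approx 0.0063176 + 51.962 i$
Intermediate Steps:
$Q{\left(a,E \right)} = \frac{1}{159 + \frac{a}{205}}$ ($Q{\left(a,E \right)} = \frac{1}{a \frac{1}{205} + 159} = \frac{1}{\frac{a}{205} + 159} = \frac{1}{159 + \frac{a}{205}}$)
$S = 30 i \sqrt{3}$ ($S = \sqrt{-2700 + 115 \cdot 0} = \sqrt{-2700 + 0} = \sqrt{-2700} = 30 i \sqrt{3} \approx 51.962 i$)
$Q{\left(-146,-114 \right)} + S = \frac{205}{32595 - 146} + 30 i \sqrt{3} = \frac{205}{32449} + 30 i \sqrt{3}$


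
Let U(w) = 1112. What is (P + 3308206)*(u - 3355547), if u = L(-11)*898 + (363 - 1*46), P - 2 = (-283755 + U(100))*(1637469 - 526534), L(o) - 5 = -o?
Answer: 1049012938035343414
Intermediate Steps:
L(o) = 5 - o
P = -313998001203 (P = 2 + (-283755 + 1112)*(1637469 - 526534) = 2 - 282643*1110935 = 2 - 313998001205 = -313998001203)
u = 14685 (u = (5 - 1*(-11))*898 + (363 - 1*46) = (5 + 11)*898 + (363 - 46) = 16*898 + 317 = 14368 + 317 = 14685)
(P + 3308206)*(u - 3355547) = (-313998001203 + 3308206)*(14685 - 3355547) = -313994692997*(-3340862) = 1049012938035343414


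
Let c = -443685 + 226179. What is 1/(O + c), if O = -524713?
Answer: -1/742219 ≈ -1.3473e-6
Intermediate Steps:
c = -217506
1/(O + c) = 1/(-524713 - 217506) = 1/(-742219) = -1/742219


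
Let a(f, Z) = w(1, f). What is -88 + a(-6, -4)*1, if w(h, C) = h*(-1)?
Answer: -89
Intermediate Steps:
w(h, C) = -h
a(f, Z) = -1 (a(f, Z) = -1*1 = -1)
-88 + a(-6, -4)*1 = -88 - 1*1 = -88 - 1 = -89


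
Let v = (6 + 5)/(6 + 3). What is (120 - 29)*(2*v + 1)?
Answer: 2821/9 ≈ 313.44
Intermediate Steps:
v = 11/9 ≈ 1.2222
(120 - 29)*(2*v + 1) = (120 - 29)*(2*(11/9) + 1) = 91*(22/9 + 1) = 91*(31/9) = 2821/9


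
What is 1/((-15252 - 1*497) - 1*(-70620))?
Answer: 1/54871 ≈ 1.8225e-5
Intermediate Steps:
1/((-15252 - 1*497) - 1*(-70620)) = 1/((-15252 - 497) + 70620) = 1/(-15749 + 70620) = 1/54871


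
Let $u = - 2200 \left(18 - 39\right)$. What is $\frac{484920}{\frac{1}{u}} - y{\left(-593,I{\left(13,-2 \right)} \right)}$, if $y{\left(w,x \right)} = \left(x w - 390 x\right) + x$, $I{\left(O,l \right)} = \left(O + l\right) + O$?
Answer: $22403327568$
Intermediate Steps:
$u = 46200$ ($u = - 2200 \left(18 - 39\right) = \left(-2200\right) \left(-21\right) = 46200$)
$I{\left(O,l \right)} = l + 2 O$
$y{\left(w,x \right)} = - 389 x + w x$ ($y{\left(w,x \right)} = \left(w x - 390 x\right) + x = \left(- 390 x + w x\right) + x = - 389 x + w x$)
$\frac{484920}{\frac{1}{u}} - y{\left(-593,I{\left(13,-2 \right)} \right)} = \frac{484920}{\frac{1}{46200}} - \left(-2 + 2 \cdot 13\right) \left(-389 - 593\right) = 484920 \frac{1}{\frac{1}{46200}} - \left(-2 + 26\right) \left(-982\right) = 484920 \cdot 46200 - 24 \left(-982\right) = 22403304000 - -23568 = 22403304000 + 23568 = 22403327568$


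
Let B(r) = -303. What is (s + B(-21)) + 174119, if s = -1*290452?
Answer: -116636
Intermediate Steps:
s = -290452
(s + B(-21)) + 174119 = (-290452 - 303) + 174119 = -290755 + 174119 = -116636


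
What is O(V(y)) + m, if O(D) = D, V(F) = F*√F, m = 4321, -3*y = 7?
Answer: 4321 - 7*I*√21/9 ≈ 4321.0 - 3.5642*I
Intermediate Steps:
y = -7/3 (y = -⅓*7 = -7/3 ≈ -2.3333)
V(F) = F^(3/2)
O(V(y)) + m = (-7/3)^(3/2) + 4321 = -7*I*√21/9 + 4321 = 4321 - 7*I*√21/9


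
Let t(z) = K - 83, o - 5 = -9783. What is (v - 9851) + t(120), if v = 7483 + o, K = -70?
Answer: -12299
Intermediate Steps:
o = -9778 (o = 5 - 9783 = -9778)
t(z) = -153 (t(z) = -70 - 83 = -153)
v = -2295 (v = 7483 - 9778 = -2295)
(v - 9851) + t(120) = (-2295 - 9851) - 153 = -12146 - 153 = -12299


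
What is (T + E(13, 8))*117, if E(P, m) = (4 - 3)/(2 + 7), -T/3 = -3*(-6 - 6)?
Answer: -12623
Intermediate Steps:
T = -108 (T = -(-9)*(-6 - 6) = -(-9)*(-12) = -3*36 = -108)
E(P, m) = 1/9
(T + E(13, 8))*117 = (-108 + 1/9)*117 = -971/9*117 = -12623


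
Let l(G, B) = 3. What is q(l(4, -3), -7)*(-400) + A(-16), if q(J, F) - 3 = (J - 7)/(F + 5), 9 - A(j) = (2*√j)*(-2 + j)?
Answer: -1991 + 144*I ≈ -1991.0 + 144.0*I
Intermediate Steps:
A(j) = 9 - 2*√j*(-2 + j)
q(J, F) = 3 + (-7 + J)/(5 + F) (q(J, F) = 3 + (J - 7)/(F + 5) = 3 + (-7 + J)/(5 + F))
q(l(4, -3), -7)*(-400) + A(-16) = ((8 + 3 + 3*(-7))/(5 - 7))*(-400) + (9 - (-128)*I + 4*√(-16)) = ((8 + 3 - 21)/(-2))*(-400) + (9 - (-128)*I + 4*(4*I)) = -½*(-10)*(-400) + (9 + 128*I + 16*I) = 5*(-400) + (9 + 144*I) = -2000 + (9 + 144*I) = -1991 + 144*I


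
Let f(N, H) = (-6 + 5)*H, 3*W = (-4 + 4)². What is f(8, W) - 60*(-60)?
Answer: 3600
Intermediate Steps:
W = 0 (W = (-4 + 4)²/3 = (⅓)*0² = (⅓)*0 = 0)
f(N, H) = -H
f(8, W) - 60*(-60) = -1*0 - 60*(-60) = 0 + 3600 = 3600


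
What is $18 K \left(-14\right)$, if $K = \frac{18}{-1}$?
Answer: $4536$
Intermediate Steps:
$K = -18$ ($K = 18 \left(-1\right) = -18$)
$18 K \left(-14\right) = 18 \left(-18\right) \left(-14\right) = \left(-324\right) \left(-14\right) = 4536$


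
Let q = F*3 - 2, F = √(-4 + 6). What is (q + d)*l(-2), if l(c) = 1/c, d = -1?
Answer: 3/2 - 3*√2/2 ≈ -0.62132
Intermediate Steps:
F = √2 ≈ 1.4142
q = -2 + 3*√2 (q = √2*3 - 2 = 3*√2 - 2 = -2 + 3*√2 ≈ 2.2426)
(q + d)*l(-2) = ((-2 + 3*√2) - 1)/(-2) = (-3 + 3*√2)*(-½) = 3/2 - 3*√2/2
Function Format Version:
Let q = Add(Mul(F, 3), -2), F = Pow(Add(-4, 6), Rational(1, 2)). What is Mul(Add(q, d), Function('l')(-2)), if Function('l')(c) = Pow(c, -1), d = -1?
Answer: Add(Rational(3, 2), Mul(Rational(-3, 2), Pow(2, Rational(1, 2)))) ≈ -0.62132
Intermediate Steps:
F = Pow(2, Rational(1, 2)) ≈ 1.4142
q = Add(-2, Mul(3, Pow(2, Rational(1, 2)))) (q = Add(Mul(Pow(2, Rational(1, 2)), 3), -2) = Add(Mul(3, Pow(2, Rational(1, 2))), -2) = Add(-2, Mul(3, Pow(2, Rational(1, 2)))) ≈ 2.2426)
Mul(Add(q, d), Function('l')(-2)) = Mul(Add(Add(-2, Mul(3, Pow(2, Rational(1, 2)))), -1), Pow(-2, -1)) = Mul(Add(-3, Mul(3, Pow(2, Rational(1, 2)))), Rational(-1, 2)) = Add(Rational(3, 2), Mul(Rational(-3, 2), Pow(2, Rational(1, 2))))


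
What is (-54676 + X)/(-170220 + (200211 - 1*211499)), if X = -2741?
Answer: 57417/181508 ≈ 0.31633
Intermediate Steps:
(-54676 + X)/(-170220 + (200211 - 1*211499)) = (-54676 - 2741)/(-170220 + (200211 - 1*211499)) = -57417/(-170220 + (200211 - 211499)) = -57417/(-170220 - 11288) = -57417/(-181508) = -57417*(-1/181508) = 57417/181508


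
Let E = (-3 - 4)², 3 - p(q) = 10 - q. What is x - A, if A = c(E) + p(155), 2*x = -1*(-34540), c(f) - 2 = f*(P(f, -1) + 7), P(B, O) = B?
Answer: 14376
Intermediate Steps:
p(q) = -7 + q (p(q) = 3 - (10 - q) = 3 + (-10 + q) = -7 + q)
E = 49 (E = (-7)² = 49)
c(f) = 2 + f*(7 + f) (c(f) = 2 + f*(f + 7) = 2 + f*(7 + f))
x = 17270 (x = (-1*(-34540))/2 = (½)*34540 = 17270)
A = 2894 (A = (2 + 49² + 7*49) + (-7 + 155) = (2 + 2401 + 343) + 148 = 2746 + 148 = 2894)
x - A = 17270 - 1*2894 = 17270 - 2894 = 14376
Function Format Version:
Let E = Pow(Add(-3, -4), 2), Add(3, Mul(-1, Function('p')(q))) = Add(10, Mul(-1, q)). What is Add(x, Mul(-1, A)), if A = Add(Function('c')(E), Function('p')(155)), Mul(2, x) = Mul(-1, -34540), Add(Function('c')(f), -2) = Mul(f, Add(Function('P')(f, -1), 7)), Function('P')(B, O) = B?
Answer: 14376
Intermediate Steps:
Function('p')(q) = Add(-7, q) (Function('p')(q) = Add(3, Mul(-1, Add(10, Mul(-1, q)))) = Add(3, Add(-10, q)) = Add(-7, q))
E = 49 (E = Pow(-7, 2) = 49)
Function('c')(f) = Add(2, Mul(f, Add(7, f))) (Function('c')(f) = Add(2, Mul(f, Add(f, 7))) = Add(2, Mul(f, Add(7, f))))
x = 17270 (x = Mul(Rational(1, 2), Mul(-1, -34540)) = Mul(Rational(1, 2), 34540) = 17270)
A = 2894 (A = Add(Add(2, Pow(49, 2), Mul(7, 49)), Add(-7, 155)) = Add(Add(2, 2401, 343), 148) = Add(2746, 148) = 2894)
Add(x, Mul(-1, A)) = Add(17270, Mul(-1, 2894)) = Add(17270, -2894) = 14376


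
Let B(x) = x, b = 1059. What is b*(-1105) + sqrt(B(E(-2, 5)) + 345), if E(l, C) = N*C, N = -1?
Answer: -1170195 + 2*sqrt(85) ≈ -1.1702e+6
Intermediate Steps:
E(l, C) = -C
b*(-1105) + sqrt(B(E(-2, 5)) + 345) = 1059*(-1105) + sqrt(-1*5 + 345) = -1170195 + sqrt(-5 + 345) = -1170195 + sqrt(340) = -1170195 + 2*sqrt(85)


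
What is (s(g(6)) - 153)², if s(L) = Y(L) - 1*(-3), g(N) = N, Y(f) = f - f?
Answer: 22500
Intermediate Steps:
Y(f) = 0
s(L) = 3 (s(L) = 0 - 1*(-3) = 0 + 3 = 3)
(s(g(6)) - 153)² = (3 - 153)² = (-150)² = 22500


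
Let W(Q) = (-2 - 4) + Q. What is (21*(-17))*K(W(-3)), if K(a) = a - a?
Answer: 0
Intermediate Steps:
W(Q) = -6 + Q
K(a) = 0
(21*(-17))*K(W(-3)) = (21*(-17))*0 = -357*0 = 0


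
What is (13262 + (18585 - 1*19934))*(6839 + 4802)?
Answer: 138679233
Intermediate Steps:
(13262 + (18585 - 1*19934))*(6839 + 4802) = (13262 + (18585 - 19934))*11641 = (13262 - 1349)*11641 = 11913*11641 = 138679233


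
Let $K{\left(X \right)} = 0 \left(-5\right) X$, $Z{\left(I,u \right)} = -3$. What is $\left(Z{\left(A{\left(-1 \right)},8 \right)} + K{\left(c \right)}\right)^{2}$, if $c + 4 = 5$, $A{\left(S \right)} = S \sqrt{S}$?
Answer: $9$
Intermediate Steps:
$A{\left(S \right)} = S^{\frac{3}{2}}$
$c = 1$ ($c = -4 + 5 = 1$)
$K{\left(X \right)} = 0$ ($K{\left(X \right)} = 0 X = 0$)
$\left(Z{\left(A{\left(-1 \right)},8 \right)} + K{\left(c \right)}\right)^{2} = \left(-3 + 0\right)^{2} = \left(-3\right)^{2} = 9$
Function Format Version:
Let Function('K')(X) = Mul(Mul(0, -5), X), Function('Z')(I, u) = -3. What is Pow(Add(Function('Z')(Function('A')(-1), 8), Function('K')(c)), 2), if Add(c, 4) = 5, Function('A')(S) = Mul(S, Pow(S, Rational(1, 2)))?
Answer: 9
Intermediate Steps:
Function('A')(S) = Pow(S, Rational(3, 2))
c = 1 (c = Add(-4, 5) = 1)
Function('K')(X) = 0 (Function('K')(X) = Mul(0, X) = 0)
Pow(Add(Function('Z')(Function('A')(-1), 8), Function('K')(c)), 2) = Pow(Add(-3, 0), 2) = Pow(-3, 2) = 9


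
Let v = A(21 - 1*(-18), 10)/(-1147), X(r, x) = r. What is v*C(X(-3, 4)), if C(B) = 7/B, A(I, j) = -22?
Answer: -154/3441 ≈ -0.044754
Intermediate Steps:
v = 22/1147 (v = -22/(-1147) = -22*(-1/1147) = 22/1147 ≈ 0.019180)
v*C(X(-3, 4)) = 22*(7/(-3))/1147 = 22*(7*(-⅓))/1147 = (22/1147)*(-7/3) = -154/3441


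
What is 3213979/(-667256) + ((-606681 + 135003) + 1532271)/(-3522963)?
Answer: -4010138714195/783572733176 ≈ -5.1178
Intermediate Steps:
3213979/(-667256) + ((-606681 + 135003) + 1532271)/(-3522963) = 3213979*(-1/667256) + (-471678 + 1532271)*(-1/3522963) = -3213979/667256 + 1060593*(-1/3522963) = -3213979/667256 - 353531/1174321 = -4010138714195/783572733176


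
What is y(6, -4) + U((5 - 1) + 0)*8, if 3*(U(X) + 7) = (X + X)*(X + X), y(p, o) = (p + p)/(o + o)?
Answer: 679/6 ≈ 113.17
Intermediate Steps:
y(p, o) = p/o (y(p, o) = (2*p)/((2*o)) = (2*p)*(1/(2*o)) = p/o)
U(X) = -7 + 4*X**2/3 (U(X) = -7 + ((X + X)*(X + X))/3 = -7 + ((2*X)*(2*X))/3 = -7 + (4*X**2)/3 = -7 + 4*X**2/3)
y(6, -4) + U((5 - 1) + 0)*8 = 6/(-4) + (-7 + 4*((5 - 1) + 0)**2/3)*8 = 6*(-1/4) + (-7 + 4*(4 + 0)**2/3)*8 = -3/2 + (-7 + (4/3)*4**2)*8 = -3/2 + (-7 + (4/3)*16)*8 = -3/2 + (-7 + 64/3)*8 = -3/2 + (43/3)*8 = -3/2 + 344/3 = 679/6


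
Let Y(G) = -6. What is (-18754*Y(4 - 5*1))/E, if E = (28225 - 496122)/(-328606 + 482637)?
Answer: -17332184244/467897 ≈ -37043.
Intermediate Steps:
E = -467897/154031 ≈ -3.0377
(-18754*Y(4 - 5*1))/E = (-18754*(-6))/(-467897/154031) = 112524*(-154031/467897) = -17332184244/467897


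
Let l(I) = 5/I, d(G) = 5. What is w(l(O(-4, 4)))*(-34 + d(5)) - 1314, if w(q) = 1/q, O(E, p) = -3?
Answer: -6483/5 ≈ -1296.6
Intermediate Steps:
w(l(O(-4, 4)))*(-34 + d(5)) - 1314 = (-34 + 5)/((5/(-3))) - 1314 = -29/(5*(-⅓)) - 1314 = -29/(-5/3) - 1314 = -⅗*(-29) - 1314 = 87/5 - 1314 = -6483/5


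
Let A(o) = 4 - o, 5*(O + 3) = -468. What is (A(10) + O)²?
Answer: 263169/25 ≈ 10527.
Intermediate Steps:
O = -483/5 (O = -3 + (⅕)*(-468) = -3 - 468/5 = -483/5 ≈ -96.600)
(A(10) + O)² = ((4 - 1*10) - 483/5)² = ((4 - 10) - 483/5)² = (-6 - 483/5)² = (-513/5)² = 263169/25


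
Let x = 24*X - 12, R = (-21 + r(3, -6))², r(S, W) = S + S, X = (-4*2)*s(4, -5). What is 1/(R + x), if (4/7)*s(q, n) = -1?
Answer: 1/549 ≈ 0.0018215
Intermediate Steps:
s(q, n) = -7/4 (s(q, n) = (7/4)*(-1) = -7/4)
X = 14 (X = -4*2*(-7/4) = -8*(-7/4) = 14)
r(S, W) = 2*S
R = 225 (R = (-21 + 2*3)² = (-21 + 6)² = (-15)² = 225)
x = 324 (x = 24*14 - 12 = 336 - 12 = 324)
1/(R + x) = 1/(225 + 324) = 1/549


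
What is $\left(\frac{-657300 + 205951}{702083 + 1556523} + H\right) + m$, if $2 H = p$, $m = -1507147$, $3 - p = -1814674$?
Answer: $- \frac{677365764150}{1129303} \approx -5.9981 \cdot 10^{5}$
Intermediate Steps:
$p = 1814677$ ($p = 3 - -1814674 = 3 + 1814674 = 1814677$)
$H = \frac{1814677}{2}$ ($H = \frac{1}{2} \cdot 1814677 = \frac{1814677}{2} \approx 9.0734 \cdot 10^{5}$)
$\left(\frac{-657300 + 205951}{702083 + 1556523} + H\right) + m = \left(\frac{-657300 + 205951}{702083 + 1556523} + \frac{1814677}{2}\right) - 1507147 = \left(- \frac{451349}{2258606} + \frac{1814677}{2}\right) - 1507147 = \frac{1024659864391}{1129303} - 1507147 = - \frac{677365764150}{1129303}$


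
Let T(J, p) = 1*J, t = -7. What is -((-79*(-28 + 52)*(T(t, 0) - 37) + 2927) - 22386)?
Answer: -63965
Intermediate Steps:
T(J, p) = J
-((-79*(-28 + 52)*(T(t, 0) - 37) + 2927) - 22386) = -((-79*(-28 + 52)*(-7 - 37) + 2927) - 22386) = -((-1896*(-44) + 2927) - 22386) = -((-79*(-1056) + 2927) - 22386) = -((83424 + 2927) - 22386) = -(86351 - 22386) = -1*63965 = -63965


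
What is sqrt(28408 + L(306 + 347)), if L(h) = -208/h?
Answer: 2*sqrt(3028322762)/653 ≈ 168.55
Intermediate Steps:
sqrt(28408 + L(306 + 347)) = sqrt(28408 - 208/(306 + 347)) = sqrt(28408 - 208/653) = sqrt(18550216/653) = 2*sqrt(3028322762)/653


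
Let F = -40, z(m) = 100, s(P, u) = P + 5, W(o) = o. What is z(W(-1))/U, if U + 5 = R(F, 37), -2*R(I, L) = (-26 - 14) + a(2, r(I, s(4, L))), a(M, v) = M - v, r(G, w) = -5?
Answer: 200/23 ≈ 8.6956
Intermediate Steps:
s(P, u) = 5 + P
R(I, L) = 33/2 (R(I, L) = -((-26 - 14) + (2 - 1*(-5)))/2 = -(-40 + (2 + 5))/2 = -(-40 + 7)/2 = -1/2*(-33) = 33/2)
U = 23/2 (U = -5 + 33/2 = 23/2 ≈ 11.500)
z(W(-1))/U = 100/(23/2) = 100*(2/23) = 200/23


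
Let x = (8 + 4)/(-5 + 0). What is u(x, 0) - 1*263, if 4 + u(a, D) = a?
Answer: -1347/5 ≈ -269.40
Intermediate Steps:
x = -12/5 (x = 12/(-5) = 12*(-⅕) = -12/5 ≈ -2.4000)
u(a, D) = -4 + a
u(x, 0) - 1*263 = (-4 - 12/5) - 1*263 = -32/5 - 263 = -1347/5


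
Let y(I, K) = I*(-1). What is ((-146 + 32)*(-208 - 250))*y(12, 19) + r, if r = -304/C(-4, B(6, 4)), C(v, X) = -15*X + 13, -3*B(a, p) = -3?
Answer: -626392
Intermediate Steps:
B(a, p) = 1 (B(a, p) = -1/3*(-3) = 1)
y(I, K) = -I
C(v, X) = 13 - 15*X
r = 152 (r = -304/(13 - 15*1) = -304/(13 - 15) = -304/(-2) = -304*(-1/2) = 152)
((-146 + 32)*(-208 - 250))*y(12, 19) + r = ((-146 + 32)*(-208 - 250))*(-1*12) + 152 = -114*(-458)*(-12) + 152 = 52212*(-12) + 152 = -626544 + 152 = -626392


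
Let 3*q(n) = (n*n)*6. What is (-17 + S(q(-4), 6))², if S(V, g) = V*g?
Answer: 30625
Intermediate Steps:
q(n) = 2*n² (q(n) = ((n*n)*6)/3 = (n²*6)/3 = (6*n²)/3 = 2*n²)
(-17 + S(q(-4), 6))² = (-17 + (2*(-4)²)*6)² = (-17 + (2*16)*6)² = (-17 + 32*6)² = (-17 + 192)² = 175² = 30625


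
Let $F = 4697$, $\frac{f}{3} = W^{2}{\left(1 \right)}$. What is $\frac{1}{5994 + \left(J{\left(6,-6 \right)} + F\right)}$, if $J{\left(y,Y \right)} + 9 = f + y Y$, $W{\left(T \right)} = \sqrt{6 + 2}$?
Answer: $\frac{1}{10670} \approx 9.3721 \cdot 10^{-5}$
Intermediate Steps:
$W{\left(T \right)} = 2 \sqrt{2}$ ($W{\left(T \right)} = \sqrt{8} = 2 \sqrt{2}$)
$f = 24$ ($f = 3 \left(2 \sqrt{2}\right)^{2} = 3 \cdot 8 = 24$)
$J{\left(y,Y \right)} = 15 + Y y$ ($J{\left(y,Y \right)} = -9 + \left(24 + y Y\right) = -9 + \left(24 + Y y\right) = 15 + Y y$)
$\frac{1}{5994 + \left(J{\left(6,-6 \right)} + F\right)} = \frac{1}{5994 + \left(\left(15 - 36\right) + 4697\right)} = \frac{1}{5994 + \left(-21 + 4697\right)} = \frac{1}{5994 + 4676} = \frac{1}{10670}$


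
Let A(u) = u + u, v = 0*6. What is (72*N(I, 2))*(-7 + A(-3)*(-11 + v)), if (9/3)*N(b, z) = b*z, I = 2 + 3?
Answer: 14160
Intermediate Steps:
I = 5
v = 0
A(u) = 2*u
N(b, z) = b*z/3 (N(b, z) = (b*z)/3 = b*z/3)
(72*N(I, 2))*(-7 + A(-3)*(-11 + v)) = (72*((⅓)*5*2))*(-7 + (2*(-3))*(-11 + 0)) = (72*(10/3))*(-7 - 6*(-11)) = 240*(-7 + 66) = 240*59 = 14160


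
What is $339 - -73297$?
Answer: $73636$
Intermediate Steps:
$339 - -73297 = 339 + 73297 = 73636$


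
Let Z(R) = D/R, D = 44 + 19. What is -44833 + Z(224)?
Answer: -1434647/32 ≈ -44833.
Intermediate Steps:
D = 63
Z(R) = 63/R
-44833 + Z(224) = -44833 + 63/224 = -44833 + 63*(1/224) = -44833 + 9/32 = -1434647/32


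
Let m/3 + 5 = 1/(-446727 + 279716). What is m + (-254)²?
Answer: 10772376508/167011 ≈ 64501.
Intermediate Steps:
m = -2505168/167011 (m = -15 + 3/(-446727 + 279716) = -15 + 3/(-167011) = -15 + 3*(-1/167011) = -15 - 3/167011 = -2505168/167011 ≈ -15.000)
m + (-254)² = -2505168/167011 + (-254)² = -2505168/167011 + 64516 = 10772376508/167011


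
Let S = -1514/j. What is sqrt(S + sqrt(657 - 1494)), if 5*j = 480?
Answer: sqrt(-2271 + 432*I*sqrt(93))/12 ≈ 2.9308 + 4.9356*I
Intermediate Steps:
j = 96 (j = (1/5)*480 = 96)
S = -757/48 (S = -1514/96 = -1514*1/96 = -757/48 ≈ -15.771)
sqrt(S + sqrt(657 - 1494)) = sqrt(-757/48 + sqrt(657 - 1494)) = sqrt(-757/48 + sqrt(-837)) = sqrt(-757/48 + 3*I*sqrt(93))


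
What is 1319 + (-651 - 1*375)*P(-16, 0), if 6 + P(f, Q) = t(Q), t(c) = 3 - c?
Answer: 4397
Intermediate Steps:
P(f, Q) = -3 - Q (P(f, Q) = -6 + (3 - Q) = -3 - Q)
1319 + (-651 - 1*375)*P(-16, 0) = 1319 + (-651 - 1*375)*(-3 - 1*0) = 1319 + (-651 - 375)*(-3 + 0) = 1319 - 1026*(-3) = 1319 + 3078 = 4397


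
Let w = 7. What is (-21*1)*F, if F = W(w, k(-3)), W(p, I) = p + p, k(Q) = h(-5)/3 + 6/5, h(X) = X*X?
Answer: -294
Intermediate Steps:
h(X) = X**2
k(Q) = 143/15 (k(Q) = (-5)**2/3 + 6/5 = 25*(1/3) + 6*(1/5) = 25/3 + 6/5 = 143/15)
W(p, I) = 2*p
F = 14 (F = 2*7 = 14)
(-21*1)*F = -21*1*14 = -21*14 = -294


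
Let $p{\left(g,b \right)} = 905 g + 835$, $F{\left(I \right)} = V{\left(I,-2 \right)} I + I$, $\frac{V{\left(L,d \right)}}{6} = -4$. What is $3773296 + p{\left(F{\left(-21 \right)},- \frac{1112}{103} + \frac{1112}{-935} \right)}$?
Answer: $4211246$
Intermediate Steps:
$V{\left(L,d \right)} = -24$ ($V{\left(L,d \right)} = 6 \left(-4\right) = -24$)
$F{\left(I \right)} = - 23 I$ ($F{\left(I \right)} = - 24 I + I = - 23 I$)
$p{\left(g,b \right)} = 835 + 905 g$
$3773296 + p{\left(F{\left(-21 \right)},- \frac{1112}{103} + \frac{1112}{-935} \right)} = 3773296 + \left(835 + 905 \left(\left(-23\right) \left(-21\right)\right)\right) = 3773296 + \left(835 + 905 \cdot 483\right) = 3773296 + \left(835 + 437115\right) = 3773296 + 437950 = 4211246$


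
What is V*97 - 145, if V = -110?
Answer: -10815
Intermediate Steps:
V*97 - 145 = -110*97 - 145 = -10670 - 145 = -10815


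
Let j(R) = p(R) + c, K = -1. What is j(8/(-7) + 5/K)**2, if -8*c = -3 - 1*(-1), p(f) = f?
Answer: 27225/784 ≈ 34.726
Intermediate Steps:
c = 1/4 (c = -(-3 - 1*(-1))/8 = -(-3 + 1)/8 = -1/8*(-2) = 1/4 ≈ 0.25000)
j(R) = 1/4 + R (j(R) = R + 1/4 = 1/4 + R)
j(8/(-7) + 5/K)**2 = (1/4 + (8/(-7) + 5/(-1)))**2 = (1/4 + (8*(-1/7) + 5*(-1)))**2 = (1/4 + (-8/7 - 5))**2 = (1/4 - 43/7)**2 = (-165/28)**2 = 27225/784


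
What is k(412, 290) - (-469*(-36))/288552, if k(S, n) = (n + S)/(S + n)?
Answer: 22639/24046 ≈ 0.94149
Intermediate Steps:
k(S, n) = 1 (k(S, n) = (S + n)/(S + n) = 1)
k(412, 290) - (-469*(-36))/288552 = 1 - (-469*(-36))/288552 = 1 - 16884/288552 = 1 - 1*1407/24046 = 1 - 1407/24046 = 22639/24046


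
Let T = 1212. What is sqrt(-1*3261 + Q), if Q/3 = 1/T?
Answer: I*sqrt(133061743)/202 ≈ 57.105*I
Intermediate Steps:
Q = 1/404 (Q = 3/1212 = 3*(1/1212) = 1/404 ≈ 0.0024752)
sqrt(-1*3261 + Q) = sqrt(-1*3261 + 1/404) = sqrt(-3261 + 1/404) = sqrt(-1317443/404) = I*sqrt(133061743)/202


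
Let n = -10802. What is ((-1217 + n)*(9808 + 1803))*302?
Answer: -42144887918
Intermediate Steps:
((-1217 + n)*(9808 + 1803))*302 = ((-1217 - 10802)*(9808 + 1803))*302 = -12019*11611*302 = -139552609*302 = -42144887918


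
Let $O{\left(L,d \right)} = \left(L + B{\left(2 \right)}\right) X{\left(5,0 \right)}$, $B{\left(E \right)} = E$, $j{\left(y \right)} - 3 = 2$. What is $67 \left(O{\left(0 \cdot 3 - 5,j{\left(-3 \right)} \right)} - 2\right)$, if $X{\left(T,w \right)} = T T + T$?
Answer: $-6164$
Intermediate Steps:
$j{\left(y \right)} = 5$ ($j{\left(y \right)} = 3 + 2 = 5$)
$X{\left(T,w \right)} = T + T^{2}$ ($X{\left(T,w \right)} = T^{2} + T = T + T^{2}$)
$O{\left(L,d \right)} = 60 + 30 L$ ($O{\left(L,d \right)} = \left(L + 2\right) 5 \left(1 + 5\right) = \left(2 + L\right) 5 \cdot 6 = \left(2 + L\right) 30 = 60 + 30 L$)
$67 \left(O{\left(0 \cdot 3 - 5,j{\left(-3 \right)} \right)} - 2\right) = 67 \left(\left(60 + 30 \left(0 \cdot 3 - 5\right)\right) - 2\right) = 67 \left(\left(60 + 30 \left(0 - 5\right)\right) - 2\right) = 67 \left(\left(60 + 30 \left(-5\right)\right) - 2\right) = 67 \left(\left(60 - 150\right) - 2\right) = 67 \left(-90 - 2\right) = 67 \left(-92\right) = -6164$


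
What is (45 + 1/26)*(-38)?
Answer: -22249/13 ≈ -1711.5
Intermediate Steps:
(45 + 1/26)*(-38) = (1171/26)*(-38) = -22249/13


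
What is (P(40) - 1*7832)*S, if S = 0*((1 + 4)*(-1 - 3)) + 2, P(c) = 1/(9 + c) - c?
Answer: -771454/49 ≈ -15744.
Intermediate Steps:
S = 2 (S = 0*(5*(-4)) + 2 = 0*(-20) + 2 = 0 + 2 = 2)
(P(40) - 1*7832)*S = ((1 - 1*40² - 9*40)/(9 + 40) - 1*7832)*2 = ((1 - 1*1600 - 360)/49 - 7832)*2 = ((1 - 1600 - 360)/49 - 7832)*2 = ((1/49)*(-1959) - 7832)*2 = (-1959/49 - 7832)*2 = -385727/49*2 = -771454/49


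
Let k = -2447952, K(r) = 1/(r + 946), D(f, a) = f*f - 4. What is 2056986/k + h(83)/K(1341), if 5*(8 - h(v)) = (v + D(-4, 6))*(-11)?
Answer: 202477518937/407992 ≈ 4.9628e+5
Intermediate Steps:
D(f, a) = -4 + f**2 (D(f, a) = f**2 - 4 = -4 + f**2)
K(r) = 1/(946 + r)
h(v) = 172/5 + 11*v/5 (h(v) = 8 - (v + (-4 + (-4)**2))*(-11)/5 = 8 - (v + (-4 + 16))*(-11)/5 = 8 - (v + 12)*(-11)/5 = 8 - (12 + v)*(-11)/5 = 8 - (-132 - 11*v)/5 = 8 + (132/5 + 11*v/5) = 172/5 + 11*v/5)
2056986/k + h(83)/K(1341) = 2056986/(-2447952) + (172/5 + (11/5)*83)/(1/(946 + 1341)) = 2056986*(-1/2447952) + (172/5 + 913/5)/(1/2287) = -342831/407992 + 217/(1/2287) = -342831/407992 + 217*2287 = -342831/407992 + 496279 = 202477518937/407992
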